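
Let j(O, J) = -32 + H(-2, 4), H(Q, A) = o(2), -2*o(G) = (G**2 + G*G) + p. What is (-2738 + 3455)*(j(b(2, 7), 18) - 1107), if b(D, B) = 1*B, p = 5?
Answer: -1642647/2 ≈ -8.2132e+5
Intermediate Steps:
b(D, B) = B
o(G) = -5/2 - G**2 (o(G) = -((G**2 + G*G) + 5)/2 = -((G**2 + G**2) + 5)/2 = -(2*G**2 + 5)/2 = -(5 + 2*G**2)/2 = -5/2 - G**2)
H(Q, A) = -13/2 (H(Q, A) = -5/2 - 1*2**2 = -5/2 - 1*4 = -5/2 - 4 = -13/2)
j(O, J) = -77/2 (j(O, J) = -32 - 13/2 = -77/2)
(-2738 + 3455)*(j(b(2, 7), 18) - 1107) = (-2738 + 3455)*(-77/2 - 1107) = 717*(-2291/2) = -1642647/2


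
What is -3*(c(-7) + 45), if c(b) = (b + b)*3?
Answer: -9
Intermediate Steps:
c(b) = 6*b (c(b) = (2*b)*3 = 6*b)
-3*(c(-7) + 45) = -3*(6*(-7) + 45) = -3*(-42 + 45) = -3*3 = -9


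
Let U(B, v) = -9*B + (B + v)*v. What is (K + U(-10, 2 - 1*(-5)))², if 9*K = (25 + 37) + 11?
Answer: 481636/81 ≈ 5946.1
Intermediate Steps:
U(B, v) = -9*B + v*(B + v)
K = 73/9 (K = ((25 + 37) + 11)/9 = (62 + 11)/9 = (⅑)*73 = 73/9 ≈ 8.1111)
(K + U(-10, 2 - 1*(-5)))² = (73/9 + ((2 - 1*(-5))² - 9*(-10) - 10*(2 - 1*(-5))))² = (73/9 + ((2 + 5)² + 90 - 10*(2 + 5)))² = (73/9 + (7² + 90 - 10*7))² = (73/9 + (49 + 90 - 70))² = (73/9 + 69)² = (694/9)² = 481636/81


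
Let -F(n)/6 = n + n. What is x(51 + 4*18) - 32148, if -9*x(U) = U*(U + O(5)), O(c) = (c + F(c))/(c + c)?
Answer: -202523/6 ≈ -33754.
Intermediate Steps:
F(n) = -12*n (F(n) = -6*(n + n) = -12*n)
O(c) = -11/2 (O(c) = (c - 12*c)/(c + c) = (-11*c)/((2*c)) = (-11*c)*(1/(2*c)) = -11/2)
x(U) = -U*(-11/2 + U)/9 (x(U) = -U*(U - 11/2)/9 = -U*(-11/2 + U)/9)
x(51 + 4*18) - 32148 = (51 + 4*18)*(11 - 2*(51 + 4*18))/18 - 32148 = (51 + 72)*(11 - 2*(51 + 72))/18 - 32148 = (1/18)*123*(11 - 2*123) - 32148 = (1/18)*123*(11 - 246) - 32148 = (1/18)*123*(-235) - 32148 = -9635/6 - 32148 = -202523/6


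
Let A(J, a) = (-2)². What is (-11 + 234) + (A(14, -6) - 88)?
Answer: 139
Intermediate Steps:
A(J, a) = 4
(-11 + 234) + (A(14, -6) - 88) = (-11 + 234) + (4 - 88) = 223 - 84 = 139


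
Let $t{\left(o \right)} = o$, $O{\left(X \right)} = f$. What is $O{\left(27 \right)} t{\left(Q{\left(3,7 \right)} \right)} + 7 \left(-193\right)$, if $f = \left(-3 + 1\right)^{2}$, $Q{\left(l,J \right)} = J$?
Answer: $-1323$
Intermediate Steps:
$f = 4$ ($f = \left(-2\right)^{2} = 4$)
$O{\left(X \right)} = 4$
$O{\left(27 \right)} t{\left(Q{\left(3,7 \right)} \right)} + 7 \left(-193\right) = 4 \cdot 7 + 7 \left(-193\right) = 28 - 1351 = -1323$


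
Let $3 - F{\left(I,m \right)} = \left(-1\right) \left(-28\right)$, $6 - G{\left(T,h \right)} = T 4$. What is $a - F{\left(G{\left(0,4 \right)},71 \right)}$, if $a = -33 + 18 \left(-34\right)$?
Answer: $-620$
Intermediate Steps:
$G{\left(T,h \right)} = 6 - 4 T$ ($G{\left(T,h \right)} = 6 - T 4 = 6 - 4 T$)
$F{\left(I,m \right)} = -25$ ($F{\left(I,m \right)} = 3 - \left(-1\right) \left(-28\right) = 3 - 28 = -25$)
$a = -645$ ($a = -33 - 612 = -645$)
$a - F{\left(G{\left(0,4 \right)},71 \right)} = -645 - -25 = -645 + 25 = -620$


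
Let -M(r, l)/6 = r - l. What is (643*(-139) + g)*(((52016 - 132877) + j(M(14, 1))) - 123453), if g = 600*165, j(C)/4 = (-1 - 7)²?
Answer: -1963650134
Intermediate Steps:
M(r, l) = -6*r + 6*l (M(r, l) = -6*(r - l) = -6*r + 6*l)
j(C) = 256 (j(C) = 4*(-1 - 7)² = 4*(-8)² = 4*64 = 256)
g = 99000
(643*(-139) + g)*(((52016 - 132877) + j(M(14, 1))) - 123453) = (643*(-139) + 99000)*(((52016 - 132877) + 256) - 123453) = (-89377 + 99000)*((-80861 + 256) - 123453) = 9623*(-80605 - 123453) = 9623*(-204058) = -1963650134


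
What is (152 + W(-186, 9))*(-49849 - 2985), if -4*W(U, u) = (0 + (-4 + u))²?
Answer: -15401111/2 ≈ -7.7006e+6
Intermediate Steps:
W(U, u) = -(-4 + u)²/4 (W(U, u) = -(0 + (-4 + u))²/4 = -(-4 + u)²/4)
(152 + W(-186, 9))*(-49849 - 2985) = (152 - (-4 + 9)²/4)*(-49849 - 2985) = (152 - ¼*5²)*(-52834) = (152 - ¼*25)*(-52834) = (152 - 25/4)*(-52834) = (583/4)*(-52834) = -15401111/2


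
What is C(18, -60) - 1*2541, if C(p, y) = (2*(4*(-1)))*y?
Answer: -2061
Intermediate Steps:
C(p, y) = -8*y (C(p, y) = (2*(-4))*y = -8*y)
C(18, -60) - 1*2541 = -8*(-60) - 1*2541 = 480 - 2541 = -2061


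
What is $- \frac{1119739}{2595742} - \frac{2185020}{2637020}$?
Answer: $- \frac{431226116131}{342251178442} \approx -1.26$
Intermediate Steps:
$- \frac{1119739}{2595742} - \frac{2185020}{2637020} = \left(-1119739\right) \frac{1}{2595742} - \frac{109251}{131851} = - \frac{1119739}{2595742} - \frac{109251}{131851} = - \frac{431226116131}{342251178442}$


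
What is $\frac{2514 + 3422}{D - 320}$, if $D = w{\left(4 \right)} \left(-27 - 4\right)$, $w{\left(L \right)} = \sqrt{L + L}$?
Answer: $- \frac{237440}{11839} + \frac{46004 \sqrt{2}}{11839} \approx -14.56$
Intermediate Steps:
$w{\left(L \right)} = \sqrt{2} \sqrt{L}$ ($w{\left(L \right)} = \sqrt{2 L} = \sqrt{2} \sqrt{L}$)
$D = - 62 \sqrt{2}$ ($D = \sqrt{2} \sqrt{4} \left(-27 - 4\right) = \sqrt{2} \cdot 2 \left(-31\right) = 2 \sqrt{2} \left(-31\right) = - 62 \sqrt{2} \approx -87.681$)
$\frac{2514 + 3422}{D - 320} = \frac{2514 + 3422}{- 62 \sqrt{2} - 320} = \frac{5936}{-320 - 62 \sqrt{2}}$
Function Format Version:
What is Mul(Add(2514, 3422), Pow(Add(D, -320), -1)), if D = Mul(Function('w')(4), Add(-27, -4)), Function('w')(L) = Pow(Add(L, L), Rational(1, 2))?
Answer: Add(Rational(-237440, 11839), Mul(Rational(46004, 11839), Pow(2, Rational(1, 2)))) ≈ -14.560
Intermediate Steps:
Function('w')(L) = Mul(Pow(2, Rational(1, 2)), Pow(L, Rational(1, 2))) (Function('w')(L) = Pow(Mul(2, L), Rational(1, 2)) = Mul(Pow(2, Rational(1, 2)), Pow(L, Rational(1, 2))))
D = Mul(-62, Pow(2, Rational(1, 2))) (D = Mul(Mul(Pow(2, Rational(1, 2)), Pow(4, Rational(1, 2))), Add(-27, -4)) = Mul(Mul(Pow(2, Rational(1, 2)), 2), -31) = Mul(Mul(2, Pow(2, Rational(1, 2))), -31) = Mul(-62, Pow(2, Rational(1, 2))) ≈ -87.681)
Mul(Add(2514, 3422), Pow(Add(D, -320), -1)) = Mul(Add(2514, 3422), Pow(Add(Mul(-62, Pow(2, Rational(1, 2))), -320), -1)) = Mul(5936, Pow(Add(-320, Mul(-62, Pow(2, Rational(1, 2)))), -1))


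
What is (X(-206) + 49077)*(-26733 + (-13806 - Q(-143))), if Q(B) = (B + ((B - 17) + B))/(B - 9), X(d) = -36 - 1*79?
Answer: -75430538947/38 ≈ -1.9850e+9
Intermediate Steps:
X(d) = -115 (X(d) = -36 - 79 = -115)
Q(B) = (-17 + 3*B)/(-9 + B) (Q(B) = (B + ((-17 + B) + B))/(-9 + B) = (B + (-17 + 2*B))/(-9 + B) = (-17 + 3*B)/(-9 + B))
(X(-206) + 49077)*(-26733 + (-13806 - Q(-143))) = (-115 + 49077)*(-26733 + (-13806 - (-17 + 3*(-143))/(-9 - 143))) = 48962*(-26733 + (-13806 - (-17 - 429)/(-152))) = 48962*(-26733 + (-13806 - (-1)*(-446)/152)) = 48962*(-26733 + (-13806 - 1*223/76)) = 48962*(-26733 + (-13806 - 223/76)) = 48962*(-26733 - 1049479/76) = 48962*(-3081187/76) = -75430538947/38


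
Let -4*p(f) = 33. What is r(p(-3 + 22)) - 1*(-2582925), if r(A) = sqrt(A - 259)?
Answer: 2582925 + I*sqrt(1069)/2 ≈ 2.5829e+6 + 16.348*I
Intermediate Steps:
p(f) = -33/4 (p(f) = -1/4*33 = -33/4)
r(A) = sqrt(-259 + A)
r(p(-3 + 22)) - 1*(-2582925) = sqrt(-259 - 33/4) - 1*(-2582925) = sqrt(-1069/4) + 2582925 = I*sqrt(1069)/2 + 2582925 = 2582925 + I*sqrt(1069)/2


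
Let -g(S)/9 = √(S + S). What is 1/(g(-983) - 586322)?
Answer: I/(-586322*I + 9*√1966) ≈ -1.7055e-6 + 1.1608e-9*I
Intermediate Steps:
g(S) = -9*√2*√S (g(S) = -9*√(S + S) = -9*√2*√S)
1/(g(-983) - 586322) = 1/(-9*√2*√(-983) - 586322) = 1/(-9*√2*I*√983 - 586322) = 1/(-9*I*√1966 - 586322) = 1/(-586322 - 9*I*√1966)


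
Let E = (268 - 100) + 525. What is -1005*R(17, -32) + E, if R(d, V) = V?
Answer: 32853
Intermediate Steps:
E = 693 (E = 168 + 525 = 693)
-1005*R(17, -32) + E = -1005*(-32) + 693 = 32160 + 693 = 32853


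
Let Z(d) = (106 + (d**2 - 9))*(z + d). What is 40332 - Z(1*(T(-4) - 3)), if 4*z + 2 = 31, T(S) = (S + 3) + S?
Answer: 161811/4 ≈ 40453.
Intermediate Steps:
T(S) = 3 + 2*S (T(S) = (3 + S) + S = 3 + 2*S)
z = 29/4 (z = -1/2 + (1/4)*31 = -1/2 + 31/4 = 29/4 ≈ 7.2500)
Z(d) = (97 + d**2)*(29/4 + d) (Z(d) = (106 + (d**2 - 9))*(29/4 + d) = (106 + (-9 + d**2))*(29/4 + d) = (97 + d**2)*(29/4 + d))
40332 - Z(1*(T(-4) - 3)) = 40332 - (2813/4 + (1*((3 + 2*(-4)) - 3))**3 + 97*(1*((3 + 2*(-4)) - 3)) + 29*(1*((3 + 2*(-4)) - 3))**2/4) = 40332 - (2813/4 + (1*((3 - 8) - 3))**3 + 97*(1*((3 - 8) - 3)) + 29*(1*((3 - 8) - 3))**2/4) = 40332 - (2813/4 + (1*(-5 - 3))**3 + 97*(1*(-5 - 3)) + 29*(1*(-5 - 3))**2/4) = 40332 - (2813/4 + (1*(-8))**3 + 97*(1*(-8)) + 29*(1*(-8))**2/4) = 40332 - (2813/4 + (-8)**3 + 97*(-8) + (29/4)*(-8)**2) = 40332 - (2813/4 - 512 - 776 + (29/4)*64) = 40332 - (2813/4 - 512 - 776 + 464) = 40332 - 1*(-483/4) = 40332 + 483/4 = 161811/4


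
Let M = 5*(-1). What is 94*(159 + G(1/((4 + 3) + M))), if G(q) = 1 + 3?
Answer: 15322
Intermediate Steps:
M = -5
G(q) = 4
94*(159 + G(1/((4 + 3) + M))) = 94*(159 + 4) = 94*163 = 15322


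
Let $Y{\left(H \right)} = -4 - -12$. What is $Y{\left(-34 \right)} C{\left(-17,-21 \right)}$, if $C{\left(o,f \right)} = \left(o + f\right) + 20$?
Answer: $-144$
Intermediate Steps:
$Y{\left(H \right)} = 8$ ($Y{\left(H \right)} = -4 + 12 = 8$)
$C{\left(o,f \right)} = 20 + f + o$ ($C{\left(o,f \right)} = \left(f + o\right) + 20 = 20 + f + o$)
$Y{\left(-34 \right)} C{\left(-17,-21 \right)} = 8 \left(20 - 21 - 17\right) = 8 \left(-18\right) = -144$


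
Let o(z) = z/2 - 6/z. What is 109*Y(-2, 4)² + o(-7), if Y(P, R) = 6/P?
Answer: 13697/14 ≈ 978.36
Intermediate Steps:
o(z) = z/2 - 6/z (o(z) = z*(½) - 6/z = z/2 - 6/z)
109*Y(-2, 4)² + o(-7) = 109*(6/(-2))² + ((½)*(-7) - 6/(-7)) = 109*(6*(-½))² + (-7/2 - 6*(-⅐)) = 109*(-3)² + (-7/2 + 6/7) = 109*9 - 37/14 = 981 - 37/14 = 13697/14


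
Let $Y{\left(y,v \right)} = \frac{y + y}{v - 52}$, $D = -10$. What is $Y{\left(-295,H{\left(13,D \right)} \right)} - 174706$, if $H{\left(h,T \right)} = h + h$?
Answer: $- \frac{2270883}{13} \approx -1.7468 \cdot 10^{5}$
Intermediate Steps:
$H{\left(h,T \right)} = 2 h$
$Y{\left(y,v \right)} = \frac{2 y}{-52 + v}$
$Y{\left(-295,H{\left(13,D \right)} \right)} - 174706 = 2 \left(-295\right) \frac{1}{-52 + 2 \cdot 13} - 174706 = 2 \left(-295\right) \frac{1}{-52 + 26} - 174706 = 2 \left(-295\right) \frac{1}{-26} - 174706 = 2 \left(-295\right) \left(- \frac{1}{26}\right) - 174706 = \frac{295}{13} - 174706 = - \frac{2270883}{13}$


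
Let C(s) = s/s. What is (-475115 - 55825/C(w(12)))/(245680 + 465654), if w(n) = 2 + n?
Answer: -265470/355667 ≈ -0.74640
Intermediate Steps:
C(s) = 1
(-475115 - 55825/C(w(12)))/(245680 + 465654) = (-475115 - 55825/1)/(245680 + 465654) = (-475115 - 55825*1)/711334 = (-475115 - 55825)*(1/711334) = -530940*1/711334 = -265470/355667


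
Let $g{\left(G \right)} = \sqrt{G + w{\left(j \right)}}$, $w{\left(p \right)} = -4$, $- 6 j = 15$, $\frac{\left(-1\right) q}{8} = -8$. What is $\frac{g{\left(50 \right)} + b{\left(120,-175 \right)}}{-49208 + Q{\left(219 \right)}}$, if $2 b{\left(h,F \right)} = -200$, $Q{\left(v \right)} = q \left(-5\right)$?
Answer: $\frac{25}{12382} - \frac{\sqrt{46}}{49528} \approx 0.0018821$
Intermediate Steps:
$q = 64$ ($q = \left(-8\right) \left(-8\right) = 64$)
$j = - \frac{5}{2}$ ($j = \left(- \frac{1}{6}\right) 15 = - \frac{5}{2} \approx -2.5$)
$Q{\left(v \right)} = -320$ ($Q{\left(v \right)} = 64 \left(-5\right) = -320$)
$g{\left(G \right)} = \sqrt{-4 + G}$ ($g{\left(G \right)} = \sqrt{G - 4} = \sqrt{-4 + G}$)
$b{\left(h,F \right)} = -100$ ($b{\left(h,F \right)} = \frac{1}{2} \left(-200\right) = -100$)
$\frac{g{\left(50 \right)} + b{\left(120,-175 \right)}}{-49208 + Q{\left(219 \right)}} = \frac{\sqrt{-4 + 50} - 100}{-49208 - 320} = \frac{\sqrt{46} - 100}{-49528} = \left(-100 + \sqrt{46}\right) \left(- \frac{1}{49528}\right) = \frac{25}{12382} - \frac{\sqrt{46}}{49528}$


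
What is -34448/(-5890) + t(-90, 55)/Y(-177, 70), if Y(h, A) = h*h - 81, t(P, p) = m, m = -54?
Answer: 964259/164920 ≈ 5.8468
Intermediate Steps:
t(P, p) = -54
Y(h, A) = -81 + h**2 (Y(h, A) = h**2 - 81 = -81 + h**2)
-34448/(-5890) + t(-90, 55)/Y(-177, 70) = -34448/(-5890) - 54/(-81 + (-177)**2) = -34448*(-1/5890) - 54/(-81 + 31329) = 17224/2945 - 54/31248 = 17224/2945 - 54*1/31248 = 17224/2945 - 3/1736 = 964259/164920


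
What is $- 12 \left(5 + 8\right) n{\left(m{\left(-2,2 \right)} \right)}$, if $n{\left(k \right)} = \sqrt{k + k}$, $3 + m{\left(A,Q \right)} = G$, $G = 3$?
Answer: $0$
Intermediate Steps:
$m{\left(A,Q \right)} = 0$ ($m{\left(A,Q \right)} = -3 + 3 = 0$)
$n{\left(k \right)} = \sqrt{2} \sqrt{k}$ ($n{\left(k \right)} = \sqrt{2 k} = \sqrt{2} \sqrt{k}$)
$- 12 \left(5 + 8\right) n{\left(m{\left(-2,2 \right)} \right)} = - 12 \left(5 + 8\right) \sqrt{2} \sqrt{0} = \left(-12\right) 13 \sqrt{2} \cdot 0 = \left(-156\right) 0 = 0$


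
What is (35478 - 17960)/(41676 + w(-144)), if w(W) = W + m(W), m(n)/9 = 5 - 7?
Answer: 8759/20757 ≈ 0.42198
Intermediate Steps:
m(n) = -18 (m(n) = 9*(5 - 7) = 9*(-2) = -18)
w(W) = -18 + W (w(W) = W - 18 = -18 + W)
(35478 - 17960)/(41676 + w(-144)) = (35478 - 17960)/(41676 + (-18 - 144)) = 17518/(41676 - 162) = 17518/41514 = 17518*(1/41514) = 8759/20757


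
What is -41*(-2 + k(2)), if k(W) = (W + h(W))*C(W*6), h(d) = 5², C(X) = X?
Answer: -13202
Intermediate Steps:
h(d) = 25
k(W) = 6*W*(25 + W) (k(W) = (W + 25)*(W*6) = (25 + W)*(6*W) = 6*W*(25 + W))
-41*(-2 + k(2)) = -41*(-2 + 6*2*(25 + 2)) = -41*(-2 + 6*2*27) = -41*(-2 + 324) = -41*322 = -13202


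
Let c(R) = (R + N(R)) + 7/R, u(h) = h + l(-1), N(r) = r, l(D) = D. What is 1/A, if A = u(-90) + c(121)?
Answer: 121/18278 ≈ 0.0066200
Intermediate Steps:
u(h) = -1 + h (u(h) = h - 1 = -1 + h)
c(R) = 2*R + 7/R (c(R) = (R + R) + 7/R = 2*R + 7/R)
A = 18278/121 (A = (-1 - 90) + (2*121 + 7/121) = -91 + (242 + 7*(1/121)) = -91 + (242 + 7/121) = -91 + 29289/121 = 18278/121 ≈ 151.06)
1/A = 1/(18278/121) = 121/18278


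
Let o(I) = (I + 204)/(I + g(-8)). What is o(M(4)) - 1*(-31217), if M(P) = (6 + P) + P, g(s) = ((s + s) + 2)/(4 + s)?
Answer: 1093031/35 ≈ 31229.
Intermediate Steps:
g(s) = (2 + 2*s)/(4 + s) (g(s) = (2*s + 2)/(4 + s) = (2 + 2*s)/(4 + s))
M(P) = 6 + 2*P
o(I) = (204 + I)/(7/2 + I) (o(I) = (I + 204)/(I + 2*(1 - 8)/(4 - 8)) = (204 + I)/(I + 2*(-7)/(-4)) = (204 + I)/(I + 2*(-¼)*(-7)) = (204 + I)/(I + 7/2) = (204 + I)/(7/2 + I))
o(M(4)) - 1*(-31217) = 2*(204 + (6 + 2*4))/(7 + 2*(6 + 2*4)) - 1*(-31217) = 2*(204 + (6 + 8))/(7 + 2*(6 + 8)) + 31217 = 2*(204 + 14)/(7 + 2*14) + 31217 = 2*218/(7 + 28) + 31217 = 2*218/35 + 31217 = 2*(1/35)*218 + 31217 = 436/35 + 31217 = 1093031/35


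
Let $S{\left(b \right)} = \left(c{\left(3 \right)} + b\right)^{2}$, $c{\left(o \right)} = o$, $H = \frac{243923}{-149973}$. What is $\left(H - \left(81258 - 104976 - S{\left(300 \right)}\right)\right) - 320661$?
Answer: $- \frac{30764805305}{149973} \approx -2.0514 \cdot 10^{5}$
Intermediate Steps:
$H = - \frac{243923}{149973}$ ($H = 243923 \left(- \frac{1}{149973}\right) = - \frac{243923}{149973} \approx -1.6264$)
$S{\left(b \right)} = \left(3 + b\right)^{2}$
$\left(H - \left(81258 - 104976 - S{\left(300 \right)}\right)\right) - 320661 = \left(- \frac{243923}{149973} - \left(81258 - 104976 - \left(3 + 300\right)^{2}\right)\right) - 320661 = \left(- \frac{243923}{149973} + \left(\left(-81258 + 104976\right) + 303^{2}\right)\right) - 320661 = \left(- \frac{243923}{149973} + \left(23718 + 91809\right)\right) - 320661 = \left(- \frac{243923}{149973} + 115527\right) - 320661 = \frac{17325686848}{149973} - 320661 = - \frac{30764805305}{149973}$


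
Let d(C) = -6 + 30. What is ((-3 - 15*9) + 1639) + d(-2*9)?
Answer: 1525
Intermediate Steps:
d(C) = 24
((-3 - 15*9) + 1639) + d(-2*9) = ((-3 - 15*9) + 1639) + 24 = ((-3 - 135) + 1639) + 24 = (-138 + 1639) + 24 = 1501 + 24 = 1525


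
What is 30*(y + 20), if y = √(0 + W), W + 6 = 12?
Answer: 600 + 30*√6 ≈ 673.48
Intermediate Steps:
W = 6 (W = -6 + 12 = 6)
y = √6 (y = √(0 + 6) = √6 ≈ 2.4495)
30*(y + 20) = 30*(√6 + 20) = 30*(20 + √6) = 600 + 30*√6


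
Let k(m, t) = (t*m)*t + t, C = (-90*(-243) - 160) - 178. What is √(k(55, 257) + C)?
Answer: 2*√913621 ≈ 1911.7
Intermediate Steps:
C = 21532 (C = (21870 - 160) - 178 = 21710 - 178 = 21532)
k(m, t) = t + m*t² (k(m, t) = (m*t)*t + t = m*t² + t = t + m*t²)
√(k(55, 257) + C) = √(257*(1 + 55*257) + 21532) = √(257*(1 + 14135) + 21532) = √(257*14136 + 21532) = √(3632952 + 21532) = √3654484 = 2*√913621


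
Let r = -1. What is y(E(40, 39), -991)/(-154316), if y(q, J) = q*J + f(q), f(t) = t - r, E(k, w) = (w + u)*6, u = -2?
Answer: 219779/154316 ≈ 1.4242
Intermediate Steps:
E(k, w) = -12 + 6*w (E(k, w) = (w - 2)*6 = (-2 + w)*6 = -12 + 6*w)
f(t) = 1 + t (f(t) = t - 1*(-1) = t + 1 = 1 + t)
y(q, J) = 1 + q + J*q (y(q, J) = q*J + (1 + q) = J*q + (1 + q) = 1 + q + J*q)
y(E(40, 39), -991)/(-154316) = (1 + (-12 + 6*39) - 991*(-12 + 6*39))/(-154316) = (1 + (-12 + 234) - 991*(-12 + 234))*(-1/154316) = (1 + 222 - 991*222)*(-1/154316) = (1 + 222 - 220002)*(-1/154316) = -219779*(-1/154316) = 219779/154316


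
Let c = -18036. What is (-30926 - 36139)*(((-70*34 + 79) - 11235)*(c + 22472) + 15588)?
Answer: 4025919193020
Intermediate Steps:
(-30926 - 36139)*(((-70*34 + 79) - 11235)*(c + 22472) + 15588) = (-30926 - 36139)*(((-70*34 + 79) - 11235)*(-18036 + 22472) + 15588) = -67065*(((-2380 + 79) - 11235)*4436 + 15588) = -67065*((-2301 - 11235)*4436 + 15588) = -67065*(-13536*4436 + 15588) = -67065*(-60045696 + 15588) = -67065*(-60030108) = 4025919193020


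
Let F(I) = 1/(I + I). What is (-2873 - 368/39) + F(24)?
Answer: -1798627/624 ≈ -2882.4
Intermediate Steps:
F(I) = 1/(2*I)
(-2873 - 368/39) + F(24) = (-2873 - 368/39) + (½)/24 = (-2873 - 368/39) + (½)*(1/24) = (-2873 - 16*23/39) + 1/48 = (-2873 - 368/39) + 1/48 = -112415/39 + 1/48 = -1798627/624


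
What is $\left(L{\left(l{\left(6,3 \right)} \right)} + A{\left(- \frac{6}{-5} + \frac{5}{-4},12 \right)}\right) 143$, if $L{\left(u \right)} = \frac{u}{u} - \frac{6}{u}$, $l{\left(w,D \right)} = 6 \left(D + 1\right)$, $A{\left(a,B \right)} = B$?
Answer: $\frac{7293}{4} \approx 1823.3$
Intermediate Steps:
$l{\left(w,D \right)} = 6 + 6 D$ ($l{\left(w,D \right)} = 6 \left(1 + D\right) = 6 + 6 D$)
$L{\left(u \right)} = 1 - \frac{6}{u}$
$\left(L{\left(l{\left(6,3 \right)} \right)} + A{\left(- \frac{6}{-5} + \frac{5}{-4},12 \right)}\right) 143 = \left(\frac{-6 + \left(6 + 6 \cdot 3\right)}{6 + 6 \cdot 3} + 12\right) 143 = \left(\frac{-6 + \left(6 + 18\right)}{6 + 18} + 12\right) 143 = \left(\frac{-6 + 24}{24} + 12\right) 143 = \left(\frac{1}{24} \cdot 18 + 12\right) 143 = \left(\frac{3}{4} + 12\right) 143 = \frac{51}{4} \cdot 143 = \frac{7293}{4}$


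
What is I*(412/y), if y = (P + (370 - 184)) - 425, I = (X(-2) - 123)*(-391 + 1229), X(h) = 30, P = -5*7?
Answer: 16054404/137 ≈ 1.1719e+5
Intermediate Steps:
P = -35
I = -77934 (I = (30 - 123)*(-391 + 1229) = -93*838 = -77934)
y = -274 (y = (-35 + (370 - 184)) - 425 = (-35 + 186) - 425 = 151 - 425 = -274)
I*(412/y) = -32108808/(-274) = -32108808*(-1)/274 = -77934*(-206/137) = 16054404/137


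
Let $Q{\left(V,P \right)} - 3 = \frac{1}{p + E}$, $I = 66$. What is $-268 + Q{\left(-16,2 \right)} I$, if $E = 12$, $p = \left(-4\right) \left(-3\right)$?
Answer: $- \frac{269}{4} \approx -67.25$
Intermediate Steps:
$p = 12$
$Q{\left(V,P \right)} = \frac{73}{24}$ ($Q{\left(V,P \right)} = 3 + \frac{1}{12 + 12} = 3 + \frac{1}{24} = \frac{73}{24}$)
$-268 + Q{\left(-16,2 \right)} I = -268 + \frac{73}{24} \cdot 66 = -268 + \frac{803}{4} = - \frac{269}{4}$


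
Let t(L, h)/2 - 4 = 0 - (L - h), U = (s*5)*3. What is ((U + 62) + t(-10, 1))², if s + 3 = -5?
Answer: 784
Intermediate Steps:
s = -8 (s = -3 - 5 = -8)
U = -120 (U = -8*5*3 = -40*3 = -120)
t(L, h) = 8 - 2*L + 2*h (t(L, h) = 8 + 2*(0 - (L - h)) = 8 + 2*(0 + (h - L)) = 8 + 2*(h - L) = 8 + (-2*L + 2*h) = 8 - 2*L + 2*h)
((U + 62) + t(-10, 1))² = ((-120 + 62) + (8 - 2*(-10) + 2*1))² = (-58 + (8 + 20 + 2))² = (-58 + 30)² = (-28)² = 784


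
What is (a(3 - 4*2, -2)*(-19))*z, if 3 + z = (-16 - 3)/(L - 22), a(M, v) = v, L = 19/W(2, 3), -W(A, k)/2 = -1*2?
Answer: -4978/69 ≈ -72.145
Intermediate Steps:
W(A, k) = 4 (W(A, k) = -(-2)*2 = -2*(-2) = 4)
L = 19/4 ≈ 4.7500
z = -131/69 (z = -3 + (-16 - 3)/(19/4 - 22) = -3 - 19/(-69/4) = -3 - 19*(-4/69) = -3 + 76/69 = -131/69 ≈ -1.8986)
(a(3 - 4*2, -2)*(-19))*z = -2*(-19)*(-131/69) = 38*(-131/69) = -4978/69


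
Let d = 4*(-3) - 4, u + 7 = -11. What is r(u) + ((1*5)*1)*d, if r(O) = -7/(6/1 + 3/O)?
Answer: -406/5 ≈ -81.200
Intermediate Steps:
u = -18 (u = -7 - 11 = -18)
r(O) = -7/(6 + 3/O) (r(O) = -7/(6*1 + 3/O) = -7/(6 + 3/O))
d = -16 (d = -12 - 4 = -16)
r(u) + ((1*5)*1)*d = -7*(-18)/(3 + 6*(-18)) + ((1*5)*1)*(-16) = -7*(-18)/(3 - 108) + (5*1)*(-16) = -7*(-18)/(-105) + 5*(-16) = -7*(-18)*(-1/105) - 80 = -6/5 - 80 = -406/5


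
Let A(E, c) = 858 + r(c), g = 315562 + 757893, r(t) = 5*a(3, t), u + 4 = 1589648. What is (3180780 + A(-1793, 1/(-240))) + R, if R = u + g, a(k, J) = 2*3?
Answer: 5844767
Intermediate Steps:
u = 1589644 (u = -4 + 1589648 = 1589644)
a(k, J) = 6
r(t) = 30 (r(t) = 5*6 = 30)
g = 1073455
R = 2663099 (R = 1589644 + 1073455 = 2663099)
A(E, c) = 888 (A(E, c) = 858 + 30 = 888)
(3180780 + A(-1793, 1/(-240))) + R = (3180780 + 888) + 2663099 = 3181668 + 2663099 = 5844767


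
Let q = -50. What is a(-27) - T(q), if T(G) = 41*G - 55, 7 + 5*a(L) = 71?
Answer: 10589/5 ≈ 2117.8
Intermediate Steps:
a(L) = 64/5 (a(L) = -7/5 + (⅕)*71 = -7/5 + 71/5 = 64/5)
T(G) = -55 + 41*G
a(-27) - T(q) = 64/5 - (-55 + 41*(-50)) = 64/5 - (-55 - 2050) = 64/5 - 1*(-2105) = 64/5 + 2105 = 10589/5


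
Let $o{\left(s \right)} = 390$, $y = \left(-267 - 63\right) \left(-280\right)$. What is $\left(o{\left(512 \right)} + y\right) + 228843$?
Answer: $321633$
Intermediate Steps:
$y = 92400$ ($y = \left(-330\right) \left(-280\right) = 92400$)
$\left(o{\left(512 \right)} + y\right) + 228843 = \left(390 + 92400\right) + 228843 = 92790 + 228843 = 321633$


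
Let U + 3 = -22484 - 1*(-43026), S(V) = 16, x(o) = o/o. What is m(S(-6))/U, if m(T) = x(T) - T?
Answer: -15/20539 ≈ -0.00073032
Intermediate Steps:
x(o) = 1
m(T) = 1 - T
U = 20539 (U = -3 + (-22484 - 1*(-43026)) = -3 + (-22484 + 43026) = -3 + 20542 = 20539)
m(S(-6))/U = (1 - 1*16)/20539 = (1 - 16)*(1/20539) = -15*1/20539 = -15/20539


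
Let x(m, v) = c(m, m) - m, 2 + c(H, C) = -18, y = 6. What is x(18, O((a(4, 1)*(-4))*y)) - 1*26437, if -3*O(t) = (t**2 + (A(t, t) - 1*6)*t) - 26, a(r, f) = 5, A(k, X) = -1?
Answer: -26475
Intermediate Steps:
c(H, C) = -20 (c(H, C) = -2 - 18 = -20)
O(t) = 26/3 - t**2/3 + 7*t/3 (O(t) = -((t**2 + (-1 - 1*6)*t) - 26)/3 = -((t**2 + (-1 - 6)*t) - 26)/3 = -((t**2 - 7*t) - 26)/3 = -(-26 + t**2 - 7*t)/3 = 26/3 - t**2/3 + 7*t/3)
x(m, v) = -20 - m
x(18, O((a(4, 1)*(-4))*y)) - 1*26437 = (-20 - 1*18) - 1*26437 = (-20 - 18) - 26437 = -38 - 26437 = -26475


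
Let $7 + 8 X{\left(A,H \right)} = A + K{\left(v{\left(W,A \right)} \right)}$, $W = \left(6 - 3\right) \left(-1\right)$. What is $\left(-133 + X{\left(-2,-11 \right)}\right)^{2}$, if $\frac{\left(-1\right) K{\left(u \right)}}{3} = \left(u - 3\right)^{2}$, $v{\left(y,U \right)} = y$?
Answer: $\frac{1394761}{64} \approx 21793.0$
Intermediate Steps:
$W = -3$ ($W = 3 \left(-1\right) = -3$)
$K{\left(u \right)} = - 3 \left(-3 + u\right)^{2}$ ($K{\left(u \right)} = - 3 \left(u - 3\right)^{2} = - 3 \left(-3 + u\right)^{2}$)
$X{\left(A,H \right)} = - \frac{115}{8} + \frac{A}{8}$ ($X{\left(A,H \right)} = - \frac{7}{8} + \frac{A - 3 \left(-3 - 3\right)^{2}}{8} = - \frac{7}{8} + \frac{A - 3 \left(-6\right)^{2}}{8} = - \frac{7}{8} + \frac{A - 108}{8} = - \frac{7}{8} + \frac{-108 + A}{8} = - \frac{7}{8} + \left(- \frac{27}{2} + \frac{A}{8}\right) = - \frac{115}{8} + \frac{A}{8}$)
$\left(-133 + X{\left(-2,-11 \right)}\right)^{2} = \left(-133 + \left(- \frac{115}{8} + \frac{1}{8} \left(-2\right)\right)\right)^{2} = \left(-133 - \frac{117}{8}\right)^{2} = \left(- \frac{1181}{8}\right)^{2} = \frac{1394761}{64}$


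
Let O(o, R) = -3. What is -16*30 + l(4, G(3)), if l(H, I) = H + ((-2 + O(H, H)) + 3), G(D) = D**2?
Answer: -478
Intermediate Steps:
l(H, I) = -2 + H (l(H, I) = H + ((-2 - 3) + 3) = H + (-5 + 3) = H - 2 = -2 + H)
-16*30 + l(4, G(3)) = -16*30 + (-2 + 4) = -480 + 2 = -478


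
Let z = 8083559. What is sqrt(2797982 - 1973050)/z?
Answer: 2*sqrt(206233)/8083559 ≈ 0.00011236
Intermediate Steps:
sqrt(2797982 - 1973050)/z = sqrt(2797982 - 1973050)/8083559 = sqrt(824932)*(1/8083559) = (2*sqrt(206233))*(1/8083559) = 2*sqrt(206233)/8083559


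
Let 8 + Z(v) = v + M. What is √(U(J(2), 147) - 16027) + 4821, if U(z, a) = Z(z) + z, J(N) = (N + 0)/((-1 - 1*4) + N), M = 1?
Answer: 4821 + I*√144318/3 ≈ 4821.0 + 126.63*I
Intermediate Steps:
Z(v) = -7 + v (Z(v) = -8 + (v + 1) = -8 + (1 + v) = -7 + v)
J(N) = N/(-5 + N) (J(N) = N/((-1 - 4) + N) = N/(-5 + N))
U(z, a) = -7 + 2*z (U(z, a) = (-7 + z) + z = -7 + 2*z)
√(U(J(2), 147) - 16027) + 4821 = √((-7 + 2*(2/(-5 + 2))) - 16027) + 4821 = √((-7 + 2*(2/(-3))) - 16027) + 4821 = √((-7 + 2*(2*(-⅓))) - 16027) + 4821 = √((-7 + 2*(-⅔)) - 16027) + 4821 = √((-7 - 4/3) - 16027) + 4821 = √(-25/3 - 16027) + 4821 = √(-48106/3) + 4821 = I*√144318/3 + 4821 = 4821 + I*√144318/3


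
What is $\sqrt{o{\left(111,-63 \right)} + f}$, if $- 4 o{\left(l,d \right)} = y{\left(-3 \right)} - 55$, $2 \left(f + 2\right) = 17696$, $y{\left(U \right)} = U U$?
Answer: $\frac{\sqrt{35430}}{2} \approx 94.114$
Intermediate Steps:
$y{\left(U \right)} = U^{2}$
$f = 8846$ ($f = -2 + \frac{1}{2} \cdot 17696 = -2 + 8848 = 8846$)
$o{\left(l,d \right)} = \frac{23}{2}$ ($o{\left(l,d \right)} = - \frac{\left(-3\right)^{2} - 55}{4} = - \frac{9 - 55}{4} = \left(- \frac{1}{4}\right) \left(-46\right) = \frac{23}{2}$)
$\sqrt{o{\left(111,-63 \right)} + f} = \sqrt{\frac{23}{2} + 8846} = \sqrt{\frac{17715}{2}} = \frac{\sqrt{35430}}{2}$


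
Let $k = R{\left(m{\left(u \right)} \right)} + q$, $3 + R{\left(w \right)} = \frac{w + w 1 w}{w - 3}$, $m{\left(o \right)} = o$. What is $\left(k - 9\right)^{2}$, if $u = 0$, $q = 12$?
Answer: $0$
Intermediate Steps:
$R{\left(w \right)} = -3 + \frac{w + w^{2}}{-3 + w}$ ($R{\left(w \right)} = -3 + \frac{w + w 1 w}{w - 3} = -3 + \frac{w + w w}{-3 + w} = -3 + \frac{w + w^{2}}{-3 + w}$)
$k = 9$ ($k = \frac{9 + 0^{2} - 0}{-3 + 0} + 12 = \frac{9 + 0 + 0}{-3} + 12 = \left(- \frac{1}{3}\right) 9 + 12 = -3 + 12 = 9$)
$\left(k - 9\right)^{2} = \left(9 - 9\right)^{2} = 0^{2} = 0$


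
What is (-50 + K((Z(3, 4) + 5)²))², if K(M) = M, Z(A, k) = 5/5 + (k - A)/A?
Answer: 7921/81 ≈ 97.790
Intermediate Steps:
Z(A, k) = 1 + (k - A)/A (Z(A, k) = 5*(⅕) + (k - A)/A = 1 + (k - A)/A)
(-50 + K((Z(3, 4) + 5)²))² = (-50 + (4/3 + 5)²)² = (-50 + (19/3)²)² = (-50 + 361/9)² = (-89/9)² = 7921/81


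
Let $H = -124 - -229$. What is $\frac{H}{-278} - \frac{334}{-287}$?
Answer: $\frac{62717}{79786} \approx 0.78607$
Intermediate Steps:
$H = 105$ ($H = -124 + 229 = 105$)
$\frac{H}{-278} - \frac{334}{-287} = \frac{105}{-278} - \frac{334}{-287} = 105 \left(- \frac{1}{278}\right) - - \frac{334}{287} = - \frac{105}{278} + \frac{334}{287} = \frac{62717}{79786}$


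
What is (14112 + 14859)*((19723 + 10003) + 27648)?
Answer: 1662182154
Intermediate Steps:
(14112 + 14859)*((19723 + 10003) + 27648) = 28971*(29726 + 27648) = 28971*57374 = 1662182154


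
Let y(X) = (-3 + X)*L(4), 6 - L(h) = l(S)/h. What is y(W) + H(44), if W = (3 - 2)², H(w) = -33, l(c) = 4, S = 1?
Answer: -43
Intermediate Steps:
L(h) = 6 - 4/h
W = 1 (W = 1² = 1)
y(X) = -15 + 5*X (y(X) = (-3 + X)*(6 - 4/4) = (-3 + X)*(6 - 4*¼) = (-3 + X)*(6 - 1) = (-3 + X)*5 = -15 + 5*X)
y(W) + H(44) = (-15 + 5*1) - 33 = (-15 + 5) - 33 = -10 - 33 = -43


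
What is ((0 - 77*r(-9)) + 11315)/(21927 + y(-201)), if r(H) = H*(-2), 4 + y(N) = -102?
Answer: 9929/21821 ≈ 0.45502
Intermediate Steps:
y(N) = -106 (y(N) = -4 - 102 = -106)
r(H) = -2*H
((0 - 77*r(-9)) + 11315)/(21927 + y(-201)) = ((0 - (-154)*(-9)) + 11315)/(21927 - 106) = ((0 - 77*18) + 11315)/21821 = ((0 - 1386) + 11315)*(1/21821) = (-1386 + 11315)*(1/21821) = 9929*(1/21821) = 9929/21821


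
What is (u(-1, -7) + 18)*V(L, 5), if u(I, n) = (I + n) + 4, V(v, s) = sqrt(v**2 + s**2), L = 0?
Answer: 70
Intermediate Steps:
V(v, s) = sqrt(s**2 + v**2)
u(I, n) = 4 + I + n
(u(-1, -7) + 18)*V(L, 5) = ((4 - 1 - 7) + 18)*sqrt(5**2 + 0**2) = (-4 + 18)*sqrt(25 + 0) = 14*sqrt(25) = 14*5 = 70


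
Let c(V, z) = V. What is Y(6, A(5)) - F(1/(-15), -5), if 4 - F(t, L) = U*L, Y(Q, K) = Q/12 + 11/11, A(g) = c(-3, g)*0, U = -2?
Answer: 15/2 ≈ 7.5000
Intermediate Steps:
A(g) = 0 (A(g) = -3*0 = 0)
Y(Q, K) = 1 + Q/12 (Y(Q, K) = Q*(1/12) + 11*(1/11) = Q/12 + 1 = 1 + Q/12)
F(t, L) = 4 + 2*L (F(t, L) = 4 - (-2)*L = 4 + 2*L)
Y(6, A(5)) - F(1/(-15), -5) = (1 + (1/12)*6) - (4 + 2*(-5)) = (1 + ½) - (4 - 10) = 3/2 - 1*(-6) = 3/2 + 6 = 15/2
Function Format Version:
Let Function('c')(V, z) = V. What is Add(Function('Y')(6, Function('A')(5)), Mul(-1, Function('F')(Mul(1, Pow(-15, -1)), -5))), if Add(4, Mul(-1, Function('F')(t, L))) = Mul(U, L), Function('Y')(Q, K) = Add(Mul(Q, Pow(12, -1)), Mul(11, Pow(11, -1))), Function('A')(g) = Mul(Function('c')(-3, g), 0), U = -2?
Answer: Rational(15, 2) ≈ 7.5000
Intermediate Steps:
Function('A')(g) = 0 (Function('A')(g) = Mul(-3, 0) = 0)
Function('Y')(Q, K) = Add(1, Mul(Rational(1, 12), Q)) (Function('Y')(Q, K) = Add(Mul(Q, Rational(1, 12)), Mul(11, Rational(1, 11))) = Add(Mul(Rational(1, 12), Q), 1) = Add(1, Mul(Rational(1, 12), Q)))
Function('F')(t, L) = Add(4, Mul(2, L)) (Function('F')(t, L) = Add(4, Mul(-1, Mul(-2, L))) = Add(4, Mul(2, L)))
Add(Function('Y')(6, Function('A')(5)), Mul(-1, Function('F')(Mul(1, Pow(-15, -1)), -5))) = Add(Add(1, Mul(Rational(1, 12), 6)), Mul(-1, Add(4, Mul(2, -5)))) = Add(Add(1, Rational(1, 2)), Mul(-1, Add(4, -10))) = Add(Rational(3, 2), Mul(-1, -6)) = Add(Rational(3, 2), 6) = Rational(15, 2)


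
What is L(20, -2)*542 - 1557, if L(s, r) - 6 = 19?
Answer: 11993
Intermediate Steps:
L(s, r) = 25 (L(s, r) = 6 + 19 = 25)
L(20, -2)*542 - 1557 = 25*542 - 1557 = 13550 - 1557 = 11993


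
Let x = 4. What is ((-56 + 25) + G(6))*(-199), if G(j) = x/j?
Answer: 18109/3 ≈ 6036.3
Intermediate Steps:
G(j) = 4/j
((-56 + 25) + G(6))*(-199) = ((-56 + 25) + 4/6)*(-199) = (-31 + 4*(⅙))*(-199) = (-31 + ⅔)*(-199) = -91/3*(-199) = 18109/3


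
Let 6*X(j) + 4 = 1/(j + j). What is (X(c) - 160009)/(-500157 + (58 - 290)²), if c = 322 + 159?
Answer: 923575795/2576234076 ≈ 0.35850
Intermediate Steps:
c = 481
X(j) = -⅔ + 1/(12*j) (X(j) = -⅔ + 1/(6*(j + j)) = -⅔ + 1/(6*((2*j))) = -⅔ + (1/(2*j))/6 = -⅔ + 1/(12*j))
(X(c) - 160009)/(-500157 + (58 - 290)²) = ((1/12)*(1 - 8*481)/481 - 160009)/(-500157 + (58 - 290)²) = ((1/12)*(1/481)*(1 - 3848) - 160009)/(-500157 + (-232)²) = ((1/12)*(1/481)*(-3847) - 160009)/(-500157 + 53824) = (-3847/5772 - 160009)/(-446333) = -923575795/5772*(-1/446333) = 923575795/2576234076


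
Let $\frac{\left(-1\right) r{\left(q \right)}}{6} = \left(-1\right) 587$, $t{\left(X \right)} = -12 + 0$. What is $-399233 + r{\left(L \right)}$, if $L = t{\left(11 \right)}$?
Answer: $-395711$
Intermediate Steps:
$t{\left(X \right)} = -12$
$L = -12$
$r{\left(q \right)} = 3522$ ($r{\left(q \right)} = - 6 \left(\left(-1\right) 587\right) = \left(-6\right) \left(-587\right) = 3522$)
$-399233 + r{\left(L \right)} = -399233 + 3522 = -395711$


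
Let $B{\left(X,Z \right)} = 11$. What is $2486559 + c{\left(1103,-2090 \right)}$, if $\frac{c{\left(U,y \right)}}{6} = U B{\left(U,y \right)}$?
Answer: $2559357$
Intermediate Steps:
$c{\left(U,y \right)} = 66 U$ ($c{\left(U,y \right)} = 6 U 11 = 6 \cdot 11 U = 66 U$)
$2486559 + c{\left(1103,-2090 \right)} = 2486559 + 66 \cdot 1103 = 2486559 + 72798 = 2559357$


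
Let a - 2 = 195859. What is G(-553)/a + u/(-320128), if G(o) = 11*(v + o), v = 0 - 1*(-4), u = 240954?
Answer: -8187790731/10450098368 ≈ -0.78351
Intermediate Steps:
a = 195861 (a = 2 + 195859 = 195861)
v = 4 (v = 0 + 4 = 4)
G(o) = 44 + 11*o (G(o) = 11*(4 + o) = 44 + 11*o)
G(-553)/a + u/(-320128) = (44 + 11*(-553))/195861 + 240954/(-320128) = (44 - 6083)*(1/195861) + 240954*(-1/320128) = -6039*1/195861 - 120477/160064 = -2013/65287 - 120477/160064 = -8187790731/10450098368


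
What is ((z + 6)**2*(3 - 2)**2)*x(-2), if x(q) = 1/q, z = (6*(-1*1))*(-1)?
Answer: -72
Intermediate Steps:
z = 6 (z = (6*(-1))*(-1) = -6*(-1) = 6)
x(q) = 1/q
((z + 6)**2*(3 - 2)**2)*x(-2) = ((6 + 6)**2*(3 - 2)**2)/(-2) = (12**2*1**2)*(-1/2) = (144*1)*(-1/2) = 144*(-1/2) = -72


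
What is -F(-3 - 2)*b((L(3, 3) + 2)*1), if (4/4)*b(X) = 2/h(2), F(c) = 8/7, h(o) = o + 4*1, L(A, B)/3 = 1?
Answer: -8/21 ≈ -0.38095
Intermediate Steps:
L(A, B) = 3 (L(A, B) = 3*1 = 3)
h(o) = 4 + o (h(o) = o + 4 = 4 + o)
F(c) = 8/7 (F(c) = 8*(1/7) = 8/7)
b(X) = 1/3 (b(X) = 2/(4 + 2) = 2/6 = 2*(1/6) = 1/3)
-F(-3 - 2)*b((L(3, 3) + 2)*1) = -8/(7*3) = -1*8/21 = -8/21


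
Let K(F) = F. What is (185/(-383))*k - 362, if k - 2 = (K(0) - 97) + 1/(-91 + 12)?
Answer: -9564424/30257 ≈ -316.11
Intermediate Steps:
k = -7506/79 (k = 2 + ((0 - 97) + 1/(-91 + 12)) = 2 + (-97 + 1/(-79)) = 2 + (-97 - 1/79) = 2 - 7664/79 = -7506/79 ≈ -95.013)
(185/(-383))*k - 362 = (185/(-383))*(-7506/79) - 362 = (185*(-1/383))*(-7506/79) - 362 = -185/383*(-7506/79) - 362 = 1388610/30257 - 362 = -9564424/30257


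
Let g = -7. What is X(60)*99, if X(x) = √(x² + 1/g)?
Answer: 99*√176393/7 ≈ 5939.9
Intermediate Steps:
X(x) = √(-⅐ + x²) (X(x) = √(x² + 1/(-7)) = √(x² - ⅐) = √(-⅐ + x²))
X(60)*99 = (√(-7 + 49*60²)/7)*99 = (√(-7 + 49*3600)/7)*99 = (√(-7 + 176400)/7)*99 = (√176393/7)*99 = 99*√176393/7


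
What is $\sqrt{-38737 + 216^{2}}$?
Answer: $\sqrt{7919} \approx 88.989$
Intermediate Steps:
$\sqrt{-38737 + 216^{2}} = \sqrt{-38737 + 46656} = \sqrt{7919}$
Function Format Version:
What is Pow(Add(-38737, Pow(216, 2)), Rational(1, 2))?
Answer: Pow(7919, Rational(1, 2)) ≈ 88.989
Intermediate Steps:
Pow(Add(-38737, Pow(216, 2)), Rational(1, 2)) = Pow(Add(-38737, 46656), Rational(1, 2)) = Pow(7919, Rational(1, 2))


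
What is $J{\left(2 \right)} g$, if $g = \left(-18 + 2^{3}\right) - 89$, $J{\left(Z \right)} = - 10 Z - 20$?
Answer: $3960$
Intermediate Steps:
$J{\left(Z \right)} = -20 - 10 Z$
$g = -99$ ($g = \left(-18 + 8\right) - 89 = -10 - 89 = -99$)
$J{\left(2 \right)} g = \left(-20 - 20\right) \left(-99\right) = \left(-40\right) \left(-99\right) = 3960$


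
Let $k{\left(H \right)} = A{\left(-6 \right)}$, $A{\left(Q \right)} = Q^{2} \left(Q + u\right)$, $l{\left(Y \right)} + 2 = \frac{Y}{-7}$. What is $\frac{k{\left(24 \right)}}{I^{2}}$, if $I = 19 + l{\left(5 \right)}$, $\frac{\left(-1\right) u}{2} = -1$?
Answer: $- \frac{196}{361} \approx -0.54294$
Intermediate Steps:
$u = 2$ ($u = \left(-2\right) \left(-1\right) = 2$)
$l{\left(Y \right)} = -2 - \frac{Y}{7}$ ($l{\left(Y \right)} = -2 + \frac{Y}{-7} = -2 + Y \left(- \frac{1}{7}\right) = -2 - \frac{Y}{7}$)
$A{\left(Q \right)} = Q^{2} \left(2 + Q\right)$ ($A{\left(Q \right)} = Q^{2} \left(Q + 2\right) = Q^{2} \left(2 + Q\right)$)
$k{\left(H \right)} = -144$ ($k{\left(H \right)} = \left(-6\right)^{2} \left(2 - 6\right) = 36 \left(-4\right) = -144$)
$I = \frac{114}{7}$ ($I = 19 - \frac{19}{7} = \frac{114}{7} \approx 16.286$)
$\frac{k{\left(24 \right)}}{I^{2}} = - \frac{144}{\left(\frac{114}{7}\right)^{2}} = - \frac{144}{\frac{12996}{49}} = \left(-144\right) \frac{49}{12996} = - \frac{196}{361}$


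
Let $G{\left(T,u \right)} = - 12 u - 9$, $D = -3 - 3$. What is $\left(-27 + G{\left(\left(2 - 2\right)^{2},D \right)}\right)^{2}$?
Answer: $1296$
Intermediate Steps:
$D = -6$ ($D = -3 - 3 = -6$)
$G{\left(T,u \right)} = -9 - 12 u$
$\left(-27 + G{\left(\left(2 - 2\right)^{2},D \right)}\right)^{2} = \left(-27 - -63\right)^{2} = \left(-27 + \left(-9 + 72\right)\right)^{2} = \left(-27 + 63\right)^{2} = 36^{2} = 1296$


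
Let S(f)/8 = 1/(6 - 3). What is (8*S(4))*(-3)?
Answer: -64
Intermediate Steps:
S(f) = 8/3 (S(f) = 8/(6 - 3) = 8/3)
(8*S(4))*(-3) = (8*(8/3))*(-3) = (64/3)*(-3) = -64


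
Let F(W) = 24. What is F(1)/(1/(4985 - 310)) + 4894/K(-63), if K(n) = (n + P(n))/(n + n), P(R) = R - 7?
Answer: 2219892/19 ≈ 1.1684e+5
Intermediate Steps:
P(R) = -7 + R
K(n) = (-7 + 2*n)/(2*n) (K(n) = (n + (-7 + n))/(n + n) = (-7 + 2*n)/((2*n)) = (-7 + 2*n)*(1/(2*n)) = (-7 + 2*n)/(2*n))
F(1)/(1/(4985 - 310)) + 4894/K(-63) = 24/(1/(4985 - 310)) + 4894/(((-7/2 - 63)/(-63))) = 24/(1/4675) + 4894/((-1/63*(-133/2))) = 24/(1/4675) + 4894/(19/18) = 24*4675 + 4894*(18/19) = 112200 + 88092/19 = 2219892/19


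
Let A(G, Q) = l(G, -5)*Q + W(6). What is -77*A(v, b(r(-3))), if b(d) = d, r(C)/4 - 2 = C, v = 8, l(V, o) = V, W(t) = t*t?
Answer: -308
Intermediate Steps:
W(t) = t²
r(C) = 8 + 4*C
A(G, Q) = 36 + G*Q (A(G, Q) = G*Q + 6² = G*Q + 36 = 36 + G*Q)
-77*A(v, b(r(-3))) = -77*(36 + 8*(8 + 4*(-3))) = -77*(36 + 8*(8 - 12)) = -77*(36 + 8*(-4)) = -77*(36 - 32) = -77*4 = -308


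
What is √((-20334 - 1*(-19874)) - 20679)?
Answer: I*√21139 ≈ 145.39*I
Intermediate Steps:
√((-20334 - 1*(-19874)) - 20679) = √((-20334 + 19874) - 20679) = √(-460 - 20679) = √(-21139) = I*√21139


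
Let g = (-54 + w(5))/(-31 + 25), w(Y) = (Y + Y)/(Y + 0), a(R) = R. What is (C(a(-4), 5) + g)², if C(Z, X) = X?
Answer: 1681/9 ≈ 186.78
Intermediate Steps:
w(Y) = 2 (w(Y) = (2*Y)/Y = 2)
g = 26/3 (g = (-54 + 2)/(-31 + 25) = -52/(-6) = -52*(-⅙) = 26/3 ≈ 8.6667)
(C(a(-4), 5) + g)² = (5 + 26/3)² = (41/3)² = 1681/9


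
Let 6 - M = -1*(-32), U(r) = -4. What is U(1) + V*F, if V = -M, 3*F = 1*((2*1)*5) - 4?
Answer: 48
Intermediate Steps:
M = -26 (M = 6 - (-1)*(-32) = 6 - 1*32 = 6 - 32 = -26)
F = 2 (F = (1*((2*1)*5) - 4)/3 = (1*(2*5) - 4)/3 = (1*10 - 4)/3 = (10 - 4)/3 = (⅓)*6 = 2)
V = 26 (V = -1*(-26) = 26)
U(1) + V*F = -4 + 26*2 = -4 + 52 = 48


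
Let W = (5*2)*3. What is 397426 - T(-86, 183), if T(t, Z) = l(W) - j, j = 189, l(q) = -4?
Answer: 397619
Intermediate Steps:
W = 30 (W = 10*3 = 30)
T(t, Z) = -193 (T(t, Z) = -4 - 1*189 = -4 - 189 = -193)
397426 - T(-86, 183) = 397426 - 1*(-193) = 397426 + 193 = 397619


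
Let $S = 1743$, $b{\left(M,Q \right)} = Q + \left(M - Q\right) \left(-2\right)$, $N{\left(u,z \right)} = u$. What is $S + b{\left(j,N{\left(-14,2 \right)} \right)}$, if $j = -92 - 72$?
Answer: $2029$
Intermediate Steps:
$j = -164$
$b{\left(M,Q \right)} = - 2 M + 3 Q$ ($b{\left(M,Q \right)} = Q - \left(- 2 Q + 2 M\right) = - 2 M + 3 Q$)
$S + b{\left(j,N{\left(-14,2 \right)} \right)} = 1743 + \left(\left(-2\right) \left(-164\right) + 3 \left(-14\right)\right) = 1743 + \left(328 - 42\right) = 1743 + 286 = 2029$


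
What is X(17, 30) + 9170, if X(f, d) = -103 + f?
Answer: 9084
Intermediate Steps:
X(17, 30) + 9170 = (-103 + 17) + 9170 = -86 + 9170 = 9084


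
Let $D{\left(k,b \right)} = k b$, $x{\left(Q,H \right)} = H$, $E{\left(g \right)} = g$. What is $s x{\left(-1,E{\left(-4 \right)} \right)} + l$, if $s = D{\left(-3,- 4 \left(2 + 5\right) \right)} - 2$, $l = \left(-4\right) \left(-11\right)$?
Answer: $-284$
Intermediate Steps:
$l = 44$
$D{\left(k,b \right)} = b k$
$s = 82$ ($s = - 4 \left(2 + 5\right) \left(-3\right) - 2 = \left(-4\right) 7 \left(-3\right) - 2 = \left(-28\right) \left(-3\right) - 2 = 84 - 2 = 82$)
$s x{\left(-1,E{\left(-4 \right)} \right)} + l = 82 \left(-4\right) + 44 = -328 + 44 = -284$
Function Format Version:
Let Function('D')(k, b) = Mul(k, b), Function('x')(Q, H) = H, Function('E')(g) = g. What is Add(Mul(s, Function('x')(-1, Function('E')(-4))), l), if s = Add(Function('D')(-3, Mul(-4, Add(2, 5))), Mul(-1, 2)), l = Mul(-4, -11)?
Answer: -284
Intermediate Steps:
l = 44
Function('D')(k, b) = Mul(b, k)
s = 82 (s = Add(Mul(Mul(-4, Add(2, 5)), -3), Mul(-1, 2)) = Add(Mul(Mul(-4, 7), -3), -2) = Add(Mul(-28, -3), -2) = Add(84, -2) = 82)
Add(Mul(s, Function('x')(-1, Function('E')(-4))), l) = Add(Mul(82, -4), 44) = Add(-328, 44) = -284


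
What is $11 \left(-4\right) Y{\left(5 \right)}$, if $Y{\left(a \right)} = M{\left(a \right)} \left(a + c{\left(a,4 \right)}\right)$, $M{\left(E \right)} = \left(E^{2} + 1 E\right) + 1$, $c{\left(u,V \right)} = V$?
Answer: $-12276$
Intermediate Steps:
$M{\left(E \right)} = 1 + E + E^{2}$ ($M{\left(E \right)} = \left(E^{2} + E\right) + 1 = \left(E + E^{2}\right) + 1 = 1 + E + E^{2}$)
$Y{\left(a \right)} = \left(4 + a\right) \left(1 + a + a^{2}\right)$ ($Y{\left(a \right)} = \left(1 + a + a^{2}\right) \left(a + 4\right) = \left(1 + a + a^{2}\right) \left(4 + a\right) = \left(4 + a\right) \left(1 + a + a^{2}\right)$)
$11 \left(-4\right) Y{\left(5 \right)} = 11 \left(-4\right) \left(4 + 5\right) \left(1 + 5 + 5^{2}\right) = - 44 \cdot 9 \left(1 + 5 + 25\right) = - 44 \cdot 9 \cdot 31 = \left(-44\right) 279 = -12276$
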